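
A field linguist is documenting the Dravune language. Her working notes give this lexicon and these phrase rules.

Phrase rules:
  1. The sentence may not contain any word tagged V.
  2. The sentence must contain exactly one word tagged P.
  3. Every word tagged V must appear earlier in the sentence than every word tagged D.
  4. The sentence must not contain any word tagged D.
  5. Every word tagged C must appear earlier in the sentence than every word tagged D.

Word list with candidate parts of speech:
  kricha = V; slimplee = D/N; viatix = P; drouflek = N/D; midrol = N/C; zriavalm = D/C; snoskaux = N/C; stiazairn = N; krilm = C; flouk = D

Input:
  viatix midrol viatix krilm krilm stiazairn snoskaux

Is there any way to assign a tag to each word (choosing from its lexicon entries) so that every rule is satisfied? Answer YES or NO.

NO

Candidates per position — 1:viatix {P}; 2:midrol {N,C}; 3:viatix {P}; 4:krilm {C}; 5:krilm {C}; 6:stiazairn {N}; 7:snoskaux {N,C}.
Rule 2 cannot be satisfied by any choice of tags from the lexicon.
So there is no consistent tagging.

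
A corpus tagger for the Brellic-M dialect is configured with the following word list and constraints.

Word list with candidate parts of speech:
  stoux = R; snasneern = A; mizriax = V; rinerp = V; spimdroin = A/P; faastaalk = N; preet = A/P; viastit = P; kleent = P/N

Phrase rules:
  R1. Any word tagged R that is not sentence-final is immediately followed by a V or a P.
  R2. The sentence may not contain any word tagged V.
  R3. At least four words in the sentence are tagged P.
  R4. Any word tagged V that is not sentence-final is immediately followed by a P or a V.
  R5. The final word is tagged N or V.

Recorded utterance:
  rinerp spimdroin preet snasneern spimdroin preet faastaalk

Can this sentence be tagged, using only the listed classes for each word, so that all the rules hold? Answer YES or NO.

Candidates per position — 1:rinerp {V}; 2:spimdroin {A,P}; 3:preet {A,P}; 4:snasneern {A}; 5:spimdroin {A,P}; 6:preet {A,P}; 7:faastaalk {N}.
Rule 2 cannot be satisfied by any choice of tags from the lexicon.
So there is no consistent tagging.

NO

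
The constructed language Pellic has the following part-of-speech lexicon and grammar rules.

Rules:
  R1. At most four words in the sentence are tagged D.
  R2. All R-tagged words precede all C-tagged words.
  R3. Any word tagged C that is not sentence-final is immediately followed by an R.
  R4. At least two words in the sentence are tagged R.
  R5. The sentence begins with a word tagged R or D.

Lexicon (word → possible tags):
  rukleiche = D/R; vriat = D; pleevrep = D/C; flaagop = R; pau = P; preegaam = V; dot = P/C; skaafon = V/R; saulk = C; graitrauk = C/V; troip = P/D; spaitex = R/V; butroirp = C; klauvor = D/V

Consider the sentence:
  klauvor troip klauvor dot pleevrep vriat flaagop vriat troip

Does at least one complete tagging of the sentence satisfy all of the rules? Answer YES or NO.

NO

Candidates per position — 1:klauvor {D,V}; 2:troip {P,D}; 3:klauvor {D,V}; 4:dot {P,C}; 5:pleevrep {D,C}; 6:vriat {D}; 7:flaagop {R}; 8:vriat {D}; 9:troip {P,D}.
Rule 4 cannot be satisfied by any choice of tags from the lexicon.
So there is no consistent tagging.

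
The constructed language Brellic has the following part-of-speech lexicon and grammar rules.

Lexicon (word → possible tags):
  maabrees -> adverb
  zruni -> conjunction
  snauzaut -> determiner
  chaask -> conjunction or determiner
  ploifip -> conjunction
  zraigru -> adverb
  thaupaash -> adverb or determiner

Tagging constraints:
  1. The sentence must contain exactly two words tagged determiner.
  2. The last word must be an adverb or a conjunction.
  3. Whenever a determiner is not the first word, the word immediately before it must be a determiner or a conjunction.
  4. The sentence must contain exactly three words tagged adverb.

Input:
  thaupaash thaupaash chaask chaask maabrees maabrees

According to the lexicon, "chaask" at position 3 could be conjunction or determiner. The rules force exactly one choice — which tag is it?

Candidates per position — 1:thaupaash {adverb,determiner}; 2:thaupaash {adverb,determiner}; 3:chaask {conjunction,determiner}; 4:chaask {conjunction,determiner}; 5:maabrees {adverb}; 6:maabrees {adverb}.
Position 3: the remaining choice is settled jointly with positions 1, 2, 4 — only conjunction at position 3 is part of a tagging that satisfies every rule.
The only consistent sequence is: determiner adverb conjunction determiner adverb adverb.
Verifying each rule — rule 1 holds; rule 2 holds; rule 3 holds; rule 4 holds.

conjunction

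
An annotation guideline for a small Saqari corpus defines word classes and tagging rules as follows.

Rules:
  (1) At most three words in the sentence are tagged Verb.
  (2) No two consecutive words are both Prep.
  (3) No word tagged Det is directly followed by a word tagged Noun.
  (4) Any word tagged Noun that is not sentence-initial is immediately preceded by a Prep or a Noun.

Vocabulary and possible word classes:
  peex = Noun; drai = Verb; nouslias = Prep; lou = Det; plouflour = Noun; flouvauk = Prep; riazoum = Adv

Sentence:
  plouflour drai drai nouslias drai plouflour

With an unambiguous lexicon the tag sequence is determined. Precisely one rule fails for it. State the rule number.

Fixed tagging: Noun Verb Verb Prep Verb Noun.
Applying the rules: R1 ✓, R2 ✓, R3 ✓, R4 ✗.
Only rule 4 fails.

4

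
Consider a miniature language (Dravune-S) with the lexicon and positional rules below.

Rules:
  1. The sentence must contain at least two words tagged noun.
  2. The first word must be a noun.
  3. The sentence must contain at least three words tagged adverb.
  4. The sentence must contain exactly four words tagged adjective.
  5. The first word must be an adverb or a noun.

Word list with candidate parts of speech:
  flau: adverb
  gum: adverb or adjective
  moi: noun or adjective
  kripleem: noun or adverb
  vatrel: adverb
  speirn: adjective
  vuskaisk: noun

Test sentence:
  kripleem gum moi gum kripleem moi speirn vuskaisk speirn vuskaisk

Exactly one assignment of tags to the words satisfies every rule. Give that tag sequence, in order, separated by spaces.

noun adverb adjective adverb adverb adjective adjective noun adjective noun

Candidates per position — 1:kripleem {noun,adverb}; 2:gum {adverb,adjective}; 3:moi {noun,adjective}; 4:gum {adverb,adjective}; 5:kripleem {noun,adverb}; 6:moi {noun,adjective}; 7:speirn {adjective}; 8:vuskaisk {noun}; 9:speirn {adjective}; 10:vuskaisk {noun}.
Word 1 cannot be adverb — rule 2 would then fail for every completion. It is noun.
Word 2 cannot be adjective — rule 3 would then fail for every completion. It is adverb.
Word 4 cannot be adjective — rule 3 would then fail for every completion. It is adverb.
Word 5 cannot be noun — rule 3 would then fail for every completion. It is adverb.
Word 6 cannot be noun — rule 4 would then fail for every completion. It is adjective.
Word 3 cannot be noun — rule 4 would then fail for every completion. It is adjective.
That leaves exactly one tagging: noun adverb adjective adverb adverb adjective adjective noun adjective noun.
Rule-by-rule: rule 1 ✓; rule 2 ✓; rule 3 ✓; rule 4 ✓; rule 5 ✓.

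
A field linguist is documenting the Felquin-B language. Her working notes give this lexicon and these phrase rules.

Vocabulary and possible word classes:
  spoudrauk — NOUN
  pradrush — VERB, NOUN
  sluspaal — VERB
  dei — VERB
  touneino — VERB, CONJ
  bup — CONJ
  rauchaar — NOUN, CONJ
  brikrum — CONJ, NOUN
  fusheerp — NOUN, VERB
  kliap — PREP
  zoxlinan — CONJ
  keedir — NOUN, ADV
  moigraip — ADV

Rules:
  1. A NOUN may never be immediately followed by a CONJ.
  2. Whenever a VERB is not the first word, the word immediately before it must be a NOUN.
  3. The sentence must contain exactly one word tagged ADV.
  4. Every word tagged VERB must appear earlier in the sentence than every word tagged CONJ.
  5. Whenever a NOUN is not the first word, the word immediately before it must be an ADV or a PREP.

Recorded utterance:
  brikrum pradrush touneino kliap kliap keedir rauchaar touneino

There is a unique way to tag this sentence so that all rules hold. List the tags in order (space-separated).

NOUN VERB CONJ PREP PREP ADV CONJ CONJ

Candidates per position — 1:brikrum {CONJ,NOUN}; 2:pradrush {VERB,NOUN}; 3:touneino {VERB,CONJ}; 4:kliap {PREP}; 5:kliap {PREP}; 6:keedir {NOUN,ADV}; 7:rauchaar {NOUN,CONJ}; 8:touneino {VERB,CONJ}.
Word 2 cannot be NOUN — rule 5 would then fail for every completion. It is VERB.
Word 3 cannot be VERB — rule 2 would then fail for every completion. It is CONJ.
Word 6 cannot be NOUN — rule 3 would then fail for every completion. It is ADV.
Word 8 cannot be VERB — rule 4 would then fail for every completion. It is CONJ.
Word 1 cannot be CONJ — rule 2 would then fail for every completion. It is NOUN.
Word 7 cannot be NOUN — rule 1 would then fail for every completion. It is CONJ.
The unique satisfying tagging is: NOUN VERB CONJ PREP PREP ADV CONJ CONJ.
Check: rule 1 ok; rule 2 ok; rule 3 ok; rule 4 ok; rule 5 ok.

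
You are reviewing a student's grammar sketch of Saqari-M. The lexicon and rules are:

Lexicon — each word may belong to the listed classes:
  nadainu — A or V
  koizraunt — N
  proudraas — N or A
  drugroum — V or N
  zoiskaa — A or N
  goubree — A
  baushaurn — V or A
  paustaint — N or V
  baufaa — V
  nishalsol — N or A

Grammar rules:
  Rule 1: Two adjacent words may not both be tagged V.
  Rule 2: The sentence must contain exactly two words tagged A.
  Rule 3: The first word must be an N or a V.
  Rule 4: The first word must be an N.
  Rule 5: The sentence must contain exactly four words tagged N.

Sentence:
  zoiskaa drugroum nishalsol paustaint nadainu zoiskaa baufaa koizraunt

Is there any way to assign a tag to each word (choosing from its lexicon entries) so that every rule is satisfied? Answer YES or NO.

YES

Candidates per position — 1:zoiskaa {A,N}; 2:drugroum {V,N}; 3:nishalsol {N,A}; 4:paustaint {N,V}; 5:nadainu {A,V}; 6:zoiskaa {A,N}; 7:baufaa {V}; 8:koizraunt {N}.
One satisfying assignment: N N A V A N V N.
Check: rule 1 ✓; rule 2 ✓; rule 3 ✓; rule 4 ✓; rule 5 ✓.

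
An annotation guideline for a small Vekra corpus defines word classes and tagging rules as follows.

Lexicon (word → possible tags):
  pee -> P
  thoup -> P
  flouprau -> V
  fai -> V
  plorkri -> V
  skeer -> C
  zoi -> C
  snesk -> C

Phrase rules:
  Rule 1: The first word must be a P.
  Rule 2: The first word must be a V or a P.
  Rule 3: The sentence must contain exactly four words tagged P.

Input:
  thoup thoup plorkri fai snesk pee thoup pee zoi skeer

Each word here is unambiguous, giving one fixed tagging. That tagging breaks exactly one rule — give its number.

3

Fixed tagging: P P V V C P P P C C.
Checking each rule: R1 pass, R2 pass, R3 fail.
Only rule 3 fails.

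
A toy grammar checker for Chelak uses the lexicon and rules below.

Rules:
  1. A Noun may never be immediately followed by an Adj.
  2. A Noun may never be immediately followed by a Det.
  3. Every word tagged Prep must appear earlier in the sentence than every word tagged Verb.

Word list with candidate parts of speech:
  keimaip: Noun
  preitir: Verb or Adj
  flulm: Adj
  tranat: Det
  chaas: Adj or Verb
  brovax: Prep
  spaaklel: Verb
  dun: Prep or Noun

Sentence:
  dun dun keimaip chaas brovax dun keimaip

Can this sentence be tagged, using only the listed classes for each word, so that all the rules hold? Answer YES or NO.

Candidates per position — 1:dun {Prep,Noun}; 2:dun {Prep,Noun}; 3:keimaip {Noun}; 4:chaas {Adj,Verb}; 5:brovax {Prep}; 6:dun {Prep,Noun}; 7:keimaip {Noun}.
Every candidate sequence violates at least one rule; no consistent tagging exists.

NO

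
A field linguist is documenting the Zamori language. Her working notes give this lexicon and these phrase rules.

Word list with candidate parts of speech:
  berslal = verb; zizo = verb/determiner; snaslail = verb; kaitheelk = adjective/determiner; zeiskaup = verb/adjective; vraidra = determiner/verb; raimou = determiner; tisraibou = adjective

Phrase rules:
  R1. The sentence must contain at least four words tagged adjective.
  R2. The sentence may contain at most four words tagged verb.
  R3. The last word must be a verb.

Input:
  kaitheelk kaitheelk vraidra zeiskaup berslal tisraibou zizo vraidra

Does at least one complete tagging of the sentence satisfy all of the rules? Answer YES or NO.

YES

Candidates per position — 1:kaitheelk {adjective,determiner}; 2:kaitheelk {adjective,determiner}; 3:vraidra {determiner,verb}; 4:zeiskaup {verb,adjective}; 5:berslal {verb}; 6:tisraibou {adjective}; 7:zizo {verb,determiner}; 8:vraidra {determiner,verb}.
One satisfying assignment: adjective adjective verb adjective verb adjective verb verb.
Checking: rule 1 satisfied; rule 2 satisfied; rule 3 satisfied.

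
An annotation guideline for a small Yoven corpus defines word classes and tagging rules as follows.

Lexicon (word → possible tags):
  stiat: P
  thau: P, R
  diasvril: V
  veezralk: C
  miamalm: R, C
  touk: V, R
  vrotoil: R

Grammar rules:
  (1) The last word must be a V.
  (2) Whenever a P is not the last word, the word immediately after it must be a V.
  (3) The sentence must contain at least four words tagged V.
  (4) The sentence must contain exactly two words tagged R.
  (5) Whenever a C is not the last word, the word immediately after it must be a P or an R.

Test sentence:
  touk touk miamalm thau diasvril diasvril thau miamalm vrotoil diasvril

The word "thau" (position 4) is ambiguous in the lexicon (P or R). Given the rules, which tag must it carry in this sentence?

Candidates per position — 1:touk {V,R}; 2:touk {V,R}; 3:miamalm {R,C}; 4:thau {P,R}; 5:diasvril {V}; 6:diasvril {V}; 7:thau {P,R}; 8:miamalm {R,C}; 9:vrotoil {R}; 10:diasvril {V}.
Word 7 cannot be P — rule 2 would then fail for every completion. It is R.
Word 8 cannot be R — rule 4 would then fail for every completion. It is C.
Word 1 cannot be R — rule 4 would then fail for every completion. It is V.
Word 2 cannot be R — rule 4 would then fail for every completion. It is V.
Word 3 cannot be R — rule 4 would then fail for every completion. It is C.
Word 4 cannot be R — rule 4 would then fail for every completion. It is P.
The unique satisfying tagging is: V V C P V V R C R V.
Rule-by-rule: rule 1 ✓; rule 2 ✓; rule 3 ✓; rule 4 ✓; rule 5 ✓.

P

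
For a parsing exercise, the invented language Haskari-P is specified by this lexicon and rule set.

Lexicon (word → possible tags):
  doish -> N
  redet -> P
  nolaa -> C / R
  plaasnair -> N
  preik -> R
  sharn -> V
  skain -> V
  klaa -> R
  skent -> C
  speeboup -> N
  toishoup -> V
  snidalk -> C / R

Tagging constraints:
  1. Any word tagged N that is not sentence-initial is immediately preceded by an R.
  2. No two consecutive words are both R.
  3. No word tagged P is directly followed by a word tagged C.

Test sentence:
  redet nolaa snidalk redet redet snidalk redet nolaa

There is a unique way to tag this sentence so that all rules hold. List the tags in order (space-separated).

P R C P P R P R

Candidates per position — 1:redet {P}; 2:nolaa {C,R}; 3:snidalk {C,R}; 4:redet {P}; 5:redet {P}; 6:snidalk {C,R}; 7:redet {P}; 8:nolaa {C,R}.
Position 2: tagging it C would leave rule 3 unsatisfiable, so it must be R.
Position 3: tagging it R would leave rule 2 unsatisfiable, so it must be C.
Position 6: tagging it C would leave rule 3 unsatisfiable, so it must be R.
Position 8: tagging it C would leave rule 3 unsatisfiable, so it must be R.
So the tagging must be: P R C P P R P R.
Check: rule 1 satisfied; rule 2 satisfied; rule 3 satisfied.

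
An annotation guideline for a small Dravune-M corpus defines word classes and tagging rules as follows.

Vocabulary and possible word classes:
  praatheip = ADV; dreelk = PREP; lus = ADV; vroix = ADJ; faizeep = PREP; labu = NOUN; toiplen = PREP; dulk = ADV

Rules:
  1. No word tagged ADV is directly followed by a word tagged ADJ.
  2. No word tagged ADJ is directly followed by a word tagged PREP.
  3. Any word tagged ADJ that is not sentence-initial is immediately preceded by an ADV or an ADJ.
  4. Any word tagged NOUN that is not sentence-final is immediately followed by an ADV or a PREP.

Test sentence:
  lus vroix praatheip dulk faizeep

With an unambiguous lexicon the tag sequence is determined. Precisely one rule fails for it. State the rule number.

Fixed tagging: ADV ADJ ADV ADV PREP.
Checking each rule: R1 violated, R2 holds, R3 holds, R4 holds.
Only rule 1 fails.

1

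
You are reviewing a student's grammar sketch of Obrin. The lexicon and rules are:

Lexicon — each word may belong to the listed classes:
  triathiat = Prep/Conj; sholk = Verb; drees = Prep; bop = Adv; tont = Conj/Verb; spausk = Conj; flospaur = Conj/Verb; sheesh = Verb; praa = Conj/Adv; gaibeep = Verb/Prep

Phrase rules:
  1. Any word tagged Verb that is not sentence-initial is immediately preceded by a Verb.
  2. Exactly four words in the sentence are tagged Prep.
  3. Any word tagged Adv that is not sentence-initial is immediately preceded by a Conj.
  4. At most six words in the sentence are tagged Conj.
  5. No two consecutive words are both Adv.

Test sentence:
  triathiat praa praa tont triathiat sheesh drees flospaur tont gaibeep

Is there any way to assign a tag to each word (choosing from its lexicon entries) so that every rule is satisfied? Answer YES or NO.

Candidates per position — 1:triathiat {Prep,Conj}; 2:praa {Conj,Adv}; 3:praa {Conj,Adv}; 4:tont {Conj,Verb}; 5:triathiat {Prep,Conj}; 6:sheesh {Verb}; 7:drees {Prep}; 8:flospaur {Conj,Verb}; 9:tont {Conj,Verb}; 10:gaibeep {Verb,Prep}.
Rule 1 cannot be satisfied by any choice of tags from the lexicon.
So there is no consistent tagging.

NO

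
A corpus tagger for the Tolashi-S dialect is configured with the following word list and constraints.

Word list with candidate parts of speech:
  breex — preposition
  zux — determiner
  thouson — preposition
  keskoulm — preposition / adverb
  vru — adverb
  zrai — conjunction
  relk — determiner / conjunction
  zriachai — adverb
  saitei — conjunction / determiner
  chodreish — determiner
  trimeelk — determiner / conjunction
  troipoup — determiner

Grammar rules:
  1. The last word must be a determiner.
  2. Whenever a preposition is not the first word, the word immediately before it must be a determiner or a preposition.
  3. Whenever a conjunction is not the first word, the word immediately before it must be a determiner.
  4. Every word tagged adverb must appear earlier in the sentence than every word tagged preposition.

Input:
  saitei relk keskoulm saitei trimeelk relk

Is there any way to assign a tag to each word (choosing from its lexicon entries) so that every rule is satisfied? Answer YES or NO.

YES

Candidates per position — 1:saitei {conjunction,determiner}; 2:relk {determiner,conjunction}; 3:keskoulm {preposition,adverb}; 4:saitei {conjunction,determiner}; 5:trimeelk {determiner,conjunction}; 6:relk {determiner,conjunction}.
One satisfying assignment: determiner determiner adverb determiner conjunction determiner.
Check: rule 1 satisfied; rule 2 satisfied; rule 3 satisfied; rule 4 satisfied.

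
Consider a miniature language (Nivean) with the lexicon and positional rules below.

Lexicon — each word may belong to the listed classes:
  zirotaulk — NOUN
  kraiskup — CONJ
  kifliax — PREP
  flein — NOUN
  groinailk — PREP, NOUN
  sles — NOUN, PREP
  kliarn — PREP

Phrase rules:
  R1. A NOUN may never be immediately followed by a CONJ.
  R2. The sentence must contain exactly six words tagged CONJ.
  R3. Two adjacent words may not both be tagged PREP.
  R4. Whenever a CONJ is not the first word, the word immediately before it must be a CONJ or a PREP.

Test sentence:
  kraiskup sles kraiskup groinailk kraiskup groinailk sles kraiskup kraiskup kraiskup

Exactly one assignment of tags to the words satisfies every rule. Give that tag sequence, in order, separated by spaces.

Candidates per position — 1:kraiskup {CONJ}; 2:sles {NOUN,PREP}; 3:kraiskup {CONJ}; 4:groinailk {PREP,NOUN}; 5:kraiskup {CONJ}; 6:groinailk {PREP,NOUN}; 7:sles {NOUN,PREP}; 8:kraiskup {CONJ}; 9:kraiskup {CONJ}; 10:kraiskup {CONJ}.
If word 2 were NOUN, no tagging could satisfy rule 1; so word 2 is PREP.
If word 4 were NOUN, no tagging could satisfy rule 1; so word 4 is PREP.
If word 7 were NOUN, no tagging could satisfy rule 1; so word 7 is PREP.
If word 6 were PREP, no tagging could satisfy rule 3; so word 6 is NOUN.
The unique satisfying tagging is: CONJ PREP CONJ PREP CONJ NOUN PREP CONJ CONJ CONJ.
Check: rule 1 ✓; rule 2 ✓; rule 3 ✓; rule 4 ✓.

CONJ PREP CONJ PREP CONJ NOUN PREP CONJ CONJ CONJ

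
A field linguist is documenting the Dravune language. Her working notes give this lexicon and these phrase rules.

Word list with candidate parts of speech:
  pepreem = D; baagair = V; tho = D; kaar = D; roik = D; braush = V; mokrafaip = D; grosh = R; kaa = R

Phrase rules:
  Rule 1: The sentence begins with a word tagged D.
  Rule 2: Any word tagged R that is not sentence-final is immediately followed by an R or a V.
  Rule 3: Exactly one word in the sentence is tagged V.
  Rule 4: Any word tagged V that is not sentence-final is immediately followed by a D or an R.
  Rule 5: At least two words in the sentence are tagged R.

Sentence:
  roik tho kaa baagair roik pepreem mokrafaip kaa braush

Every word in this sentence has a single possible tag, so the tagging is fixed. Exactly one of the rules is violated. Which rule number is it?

3

Fixed tagging: D D R V D D D R V.
Rule check: R1 pass, R2 pass, R3 fail, R4 pass, R5 pass.
Only rule 3 fails.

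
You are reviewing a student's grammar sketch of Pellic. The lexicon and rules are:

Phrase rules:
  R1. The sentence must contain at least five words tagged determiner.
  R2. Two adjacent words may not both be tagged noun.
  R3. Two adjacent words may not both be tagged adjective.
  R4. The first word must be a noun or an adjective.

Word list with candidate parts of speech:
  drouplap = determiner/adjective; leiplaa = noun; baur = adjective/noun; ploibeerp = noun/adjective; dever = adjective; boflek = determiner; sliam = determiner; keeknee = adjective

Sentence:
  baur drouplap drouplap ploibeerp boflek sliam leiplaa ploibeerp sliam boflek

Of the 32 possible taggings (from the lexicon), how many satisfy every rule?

8

Candidates per position — 1:baur {adjective,noun}; 2:drouplap {determiner,adjective}; 3:drouplap {determiner,adjective}; 4:ploibeerp {noun,adjective}; 5:boflek {determiner}; 6:sliam {determiner}; 7:leiplaa {noun}; 8:ploibeerp {noun,adjective}; 9:sliam {determiner}; 10:boflek {determiner}.
There are 32 candidate sequences in total.
Checking each against the rules leaves 8 sequences.
Count = 8.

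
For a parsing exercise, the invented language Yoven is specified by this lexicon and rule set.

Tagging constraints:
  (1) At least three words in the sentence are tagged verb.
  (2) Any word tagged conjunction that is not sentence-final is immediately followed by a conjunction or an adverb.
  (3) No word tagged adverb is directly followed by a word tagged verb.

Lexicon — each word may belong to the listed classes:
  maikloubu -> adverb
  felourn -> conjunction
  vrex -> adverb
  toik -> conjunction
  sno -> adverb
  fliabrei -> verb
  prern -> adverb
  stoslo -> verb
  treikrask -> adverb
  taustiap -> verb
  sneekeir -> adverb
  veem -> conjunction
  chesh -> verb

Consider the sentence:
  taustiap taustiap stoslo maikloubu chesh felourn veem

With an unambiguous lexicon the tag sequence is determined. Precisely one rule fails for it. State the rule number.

Fixed tagging: verb verb verb adverb verb conjunction conjunction.
Checking each rule: R1 ✓, R2 ✓, R3 ✗.
Only rule 3 fails.

3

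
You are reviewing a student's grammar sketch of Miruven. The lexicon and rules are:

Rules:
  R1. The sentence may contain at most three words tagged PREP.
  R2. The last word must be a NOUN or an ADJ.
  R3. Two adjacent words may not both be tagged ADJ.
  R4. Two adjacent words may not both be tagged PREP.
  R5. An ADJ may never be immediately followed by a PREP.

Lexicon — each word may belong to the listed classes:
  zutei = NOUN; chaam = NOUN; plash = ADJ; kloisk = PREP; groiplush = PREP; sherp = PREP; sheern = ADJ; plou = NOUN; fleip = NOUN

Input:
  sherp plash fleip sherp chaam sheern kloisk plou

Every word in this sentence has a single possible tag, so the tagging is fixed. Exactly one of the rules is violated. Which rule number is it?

Fixed tagging: PREP ADJ NOUN PREP NOUN ADJ PREP NOUN.
Applying the rules: R1 holds, R2 holds, R3 holds, R4 holds, R5 violated.
Only rule 5 fails.

5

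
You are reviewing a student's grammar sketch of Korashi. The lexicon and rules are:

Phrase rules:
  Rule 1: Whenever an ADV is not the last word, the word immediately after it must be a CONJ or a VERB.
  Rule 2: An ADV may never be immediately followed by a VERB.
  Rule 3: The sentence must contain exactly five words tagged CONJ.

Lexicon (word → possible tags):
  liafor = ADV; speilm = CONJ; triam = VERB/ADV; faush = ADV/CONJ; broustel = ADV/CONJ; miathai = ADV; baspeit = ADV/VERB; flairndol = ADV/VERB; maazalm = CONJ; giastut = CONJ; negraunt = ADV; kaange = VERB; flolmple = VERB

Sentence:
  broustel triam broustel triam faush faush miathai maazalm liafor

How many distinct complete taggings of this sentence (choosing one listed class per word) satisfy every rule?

Candidates per position — 1:broustel {ADV,CONJ}; 2:triam {VERB,ADV}; 3:broustel {ADV,CONJ}; 4:triam {VERB,ADV}; 5:faush {ADV,CONJ}; 6:faush {ADV,CONJ}; 7:miathai {ADV}; 8:maazalm {CONJ}; 9:liafor {ADV}.
There are 64 candidate sequences in total.
The sequences that satisfy every rule: CONJ VERB CONJ VERB CONJ CONJ ADV CONJ ADV; CONJ VERB CONJ ADV CONJ CONJ ADV CONJ ADV; CONJ ADV CONJ VERB CONJ CONJ ADV CONJ ADV; CONJ ADV CONJ ADV CONJ CONJ ADV CONJ ADV.
Count = 4.

4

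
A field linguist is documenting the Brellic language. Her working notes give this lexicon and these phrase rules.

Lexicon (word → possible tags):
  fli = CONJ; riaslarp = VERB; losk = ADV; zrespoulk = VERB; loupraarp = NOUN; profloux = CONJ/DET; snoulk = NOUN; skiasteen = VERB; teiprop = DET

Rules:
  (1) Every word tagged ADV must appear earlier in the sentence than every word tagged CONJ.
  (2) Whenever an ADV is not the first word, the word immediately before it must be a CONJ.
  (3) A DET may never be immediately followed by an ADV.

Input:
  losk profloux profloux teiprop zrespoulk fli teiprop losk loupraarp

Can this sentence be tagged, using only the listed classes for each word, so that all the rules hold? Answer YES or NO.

Candidates per position — 1:losk {ADV}; 2:profloux {CONJ,DET}; 3:profloux {CONJ,DET}; 4:teiprop {DET}; 5:zrespoulk {VERB}; 6:fli {CONJ}; 7:teiprop {DET}; 8:losk {ADV}; 9:loupraarp {NOUN}.
Rule 1 cannot be satisfied by any choice of tags from the lexicon.
So there is no consistent tagging.

NO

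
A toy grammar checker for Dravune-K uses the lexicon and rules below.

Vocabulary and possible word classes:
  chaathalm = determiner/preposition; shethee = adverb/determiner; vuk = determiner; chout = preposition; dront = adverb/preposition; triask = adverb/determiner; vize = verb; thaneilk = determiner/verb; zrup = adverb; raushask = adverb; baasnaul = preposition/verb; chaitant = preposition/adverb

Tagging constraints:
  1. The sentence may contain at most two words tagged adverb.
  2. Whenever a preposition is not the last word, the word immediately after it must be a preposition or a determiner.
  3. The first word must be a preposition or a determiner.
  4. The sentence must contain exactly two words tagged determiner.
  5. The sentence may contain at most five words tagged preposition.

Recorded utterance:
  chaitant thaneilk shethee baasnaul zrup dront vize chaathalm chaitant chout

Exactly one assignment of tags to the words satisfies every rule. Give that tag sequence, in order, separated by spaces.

preposition determiner determiner verb adverb adverb verb preposition preposition preposition

Candidates per position — 1:chaitant {preposition,adverb}; 2:thaneilk {determiner,verb}; 3:shethee {adverb,determiner}; 4:baasnaul {preposition,verb}; 5:zrup {adverb}; 6:dront {adverb,preposition}; 7:vize {verb}; 8:chaathalm {determiner,preposition}; 9:chaitant {preposition,adverb}; 10:chout {preposition}.
Position 1: adverb is ruled out by rule 3; that leaves preposition.
Position 2: verb is ruled out by rule 2; that leaves determiner.
Position 4: preposition is ruled out by rule 2; that leaves verb.
Position 6: preposition is ruled out by rule 2; that leaves adverb.
Position 9: adverb is ruled out by rule 1; that leaves preposition.
Position 3: adverb is ruled out by rule 1; that leaves determiner.
Position 8: determiner is ruled out by rule 4; that leaves preposition.
That leaves exactly one tagging: preposition determiner determiner verb adverb adverb verb preposition preposition preposition.
Check: rule 1 ok; rule 2 ok; rule 3 ok; rule 4 ok; rule 5 ok.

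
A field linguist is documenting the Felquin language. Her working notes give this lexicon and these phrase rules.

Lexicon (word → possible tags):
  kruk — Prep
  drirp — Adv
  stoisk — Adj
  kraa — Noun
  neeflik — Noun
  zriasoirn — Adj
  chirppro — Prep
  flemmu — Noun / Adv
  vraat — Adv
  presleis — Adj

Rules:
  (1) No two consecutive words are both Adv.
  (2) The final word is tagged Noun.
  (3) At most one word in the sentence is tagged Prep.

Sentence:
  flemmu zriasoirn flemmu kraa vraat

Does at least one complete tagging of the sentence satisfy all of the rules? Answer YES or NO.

NO

Candidates per position — 1:flemmu {Noun,Adv}; 2:zriasoirn {Adj}; 3:flemmu {Noun,Adv}; 4:kraa {Noun}; 5:vraat {Adv}.
Rule 2 cannot be satisfied by any choice of tags from the lexicon.
So there is no consistent tagging.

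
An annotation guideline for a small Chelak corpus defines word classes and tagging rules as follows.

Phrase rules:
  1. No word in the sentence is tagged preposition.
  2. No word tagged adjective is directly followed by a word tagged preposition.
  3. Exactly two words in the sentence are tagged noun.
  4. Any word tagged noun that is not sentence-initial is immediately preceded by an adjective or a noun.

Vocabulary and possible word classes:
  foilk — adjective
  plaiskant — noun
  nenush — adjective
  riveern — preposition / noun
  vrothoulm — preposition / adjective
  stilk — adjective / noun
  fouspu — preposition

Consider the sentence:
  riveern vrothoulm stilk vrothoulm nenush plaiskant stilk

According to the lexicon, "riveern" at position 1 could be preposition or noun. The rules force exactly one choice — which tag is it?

noun

Candidates per position — 1:riveern {preposition,noun}; 2:vrothoulm {preposition,adjective}; 3:stilk {adjective,noun}; 4:vrothoulm {preposition,adjective}; 5:nenush {adjective}; 6:plaiskant {noun}; 7:stilk {adjective,noun}.
At position 1, choosing preposition makes rule 1 impossible to satisfy; hence noun.
At position 2, choosing preposition makes rule 1 impossible to satisfy; hence adjective.
At position 3, choosing noun makes rule 3 impossible to satisfy; hence adjective.
At position 4, choosing preposition makes rule 1 impossible to satisfy; hence adjective.
At position 7, choosing noun makes rule 3 impossible to satisfy; hence adjective.
That leaves exactly one tagging: noun adjective adjective adjective adjective noun adjective.
Verifying each rule — rule 1 ✓; rule 2 ✓; rule 3 ✓; rule 4 ✓.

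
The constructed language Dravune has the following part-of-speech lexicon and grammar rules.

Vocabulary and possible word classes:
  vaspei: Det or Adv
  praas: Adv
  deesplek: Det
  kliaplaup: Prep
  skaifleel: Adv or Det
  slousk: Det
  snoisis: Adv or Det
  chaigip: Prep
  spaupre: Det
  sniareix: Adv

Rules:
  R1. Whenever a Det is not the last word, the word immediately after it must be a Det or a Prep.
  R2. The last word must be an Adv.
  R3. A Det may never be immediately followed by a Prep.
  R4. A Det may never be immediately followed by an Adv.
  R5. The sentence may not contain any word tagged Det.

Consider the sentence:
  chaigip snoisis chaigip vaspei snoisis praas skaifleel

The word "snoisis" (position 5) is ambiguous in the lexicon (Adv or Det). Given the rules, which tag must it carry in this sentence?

Candidates per position — 1:chaigip {Prep}; 2:snoisis {Adv,Det}; 3:chaigip {Prep}; 4:vaspei {Det,Adv}; 5:snoisis {Adv,Det}; 6:praas {Adv}; 7:skaifleel {Adv,Det}.
At position 2, choosing Det makes rule 3 impossible to satisfy; hence Adv.
At position 4, choosing Det makes rule 1 impossible to satisfy; hence Adv.
At position 5, choosing Det makes rule 1 impossible to satisfy; hence Adv.
At position 7, choosing Det makes rule 2 impossible to satisfy; hence Adv.
The unique satisfying tagging is: Prep Adv Prep Adv Adv Adv Adv.
Checking: rule 1 satisfied; rule 2 satisfied; rule 3 satisfied; rule 4 satisfied; rule 5 satisfied.

Adv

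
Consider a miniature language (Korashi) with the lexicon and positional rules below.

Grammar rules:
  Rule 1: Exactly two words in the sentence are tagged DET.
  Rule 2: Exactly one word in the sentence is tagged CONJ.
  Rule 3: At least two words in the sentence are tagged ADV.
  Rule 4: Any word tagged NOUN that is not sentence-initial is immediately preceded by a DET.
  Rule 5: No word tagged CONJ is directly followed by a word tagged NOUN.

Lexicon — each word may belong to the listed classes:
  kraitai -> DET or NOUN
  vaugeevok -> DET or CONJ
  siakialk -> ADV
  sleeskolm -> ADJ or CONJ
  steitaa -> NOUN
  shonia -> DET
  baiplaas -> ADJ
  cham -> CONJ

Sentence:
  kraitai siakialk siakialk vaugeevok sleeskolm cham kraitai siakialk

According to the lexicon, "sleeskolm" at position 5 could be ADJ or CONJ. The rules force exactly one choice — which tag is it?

ADJ

Candidates per position — 1:kraitai {DET,NOUN}; 2:siakialk {ADV}; 3:siakialk {ADV}; 4:vaugeevok {DET,CONJ}; 5:sleeskolm {ADJ,CONJ}; 6:cham {CONJ}; 7:kraitai {DET,NOUN}; 8:siakialk {ADV}.
Position 4: CONJ is ruled out by rule 2; that leaves DET.
Position 5: CONJ is ruled out by rule 2; that leaves ADJ.
Position 7: NOUN is ruled out by rule 4; that leaves DET.
Position 1: DET is ruled out by rule 1; that leaves NOUN.
That leaves exactly one tagging: NOUN ADV ADV DET ADJ CONJ DET ADV.
Checking: rule 1 satisfied; rule 2 satisfied; rule 3 satisfied; rule 4 satisfied; rule 5 satisfied.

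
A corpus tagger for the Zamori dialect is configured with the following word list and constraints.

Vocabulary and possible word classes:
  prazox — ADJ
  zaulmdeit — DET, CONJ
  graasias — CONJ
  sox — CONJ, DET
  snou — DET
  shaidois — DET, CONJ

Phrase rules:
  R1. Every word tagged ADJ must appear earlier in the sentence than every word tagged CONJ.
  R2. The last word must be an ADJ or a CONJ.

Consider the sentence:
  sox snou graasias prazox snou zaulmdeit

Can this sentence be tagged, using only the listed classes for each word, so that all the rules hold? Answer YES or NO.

Candidates per position — 1:sox {CONJ,DET}; 2:snou {DET}; 3:graasias {CONJ}; 4:prazox {ADJ}; 5:snou {DET}; 6:zaulmdeit {DET,CONJ}.
Rule 1 cannot be satisfied by any choice of tags from the lexicon.
So there is no consistent tagging.

NO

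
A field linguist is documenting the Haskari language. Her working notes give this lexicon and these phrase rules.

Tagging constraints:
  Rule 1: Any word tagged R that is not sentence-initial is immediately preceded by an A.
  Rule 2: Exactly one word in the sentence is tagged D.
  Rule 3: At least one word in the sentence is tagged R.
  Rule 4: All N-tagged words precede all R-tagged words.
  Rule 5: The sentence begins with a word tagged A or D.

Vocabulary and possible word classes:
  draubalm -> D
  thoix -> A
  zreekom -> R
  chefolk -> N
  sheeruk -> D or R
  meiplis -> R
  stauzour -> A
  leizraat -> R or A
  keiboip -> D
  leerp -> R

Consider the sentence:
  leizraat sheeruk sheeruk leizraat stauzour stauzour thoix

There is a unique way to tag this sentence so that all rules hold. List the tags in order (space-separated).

A R D A A A A

Candidates per position — 1:leizraat {R,A}; 2:sheeruk {D,R}; 3:sheeruk {D,R}; 4:leizraat {R,A}; 5:stauzour {A}; 6:stauzour {A}; 7:thoix {A}.
At position 1, choosing R makes rule 5 impossible to satisfy; hence A.
At position 3, choosing R makes rule 1 impossible to satisfy; hence D.
At position 4, choosing R makes rule 1 impossible to satisfy; hence A.
At position 2, choosing D makes rule 2 impossible to satisfy; hence R.
The only consistent sequence is: A R D A A A A.
Check: rule 1 ok; rule 2 ok; rule 3 ok; rule 4 ok; rule 5 ok.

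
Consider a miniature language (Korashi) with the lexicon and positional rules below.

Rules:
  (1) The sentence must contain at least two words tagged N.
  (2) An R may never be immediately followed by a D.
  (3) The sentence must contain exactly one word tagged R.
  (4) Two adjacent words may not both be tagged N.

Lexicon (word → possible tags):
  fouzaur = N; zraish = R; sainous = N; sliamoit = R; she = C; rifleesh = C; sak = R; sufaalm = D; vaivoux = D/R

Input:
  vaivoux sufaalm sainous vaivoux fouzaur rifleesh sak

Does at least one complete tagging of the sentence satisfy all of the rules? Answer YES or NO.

YES

Candidates per position — 1:vaivoux {D,R}; 2:sufaalm {D}; 3:sainous {N}; 4:vaivoux {D,R}; 5:fouzaur {N}; 6:rifleesh {C}; 7:sak {R}.
One satisfying assignment: D D N D N C R.
Verifying each rule — rule 1 holds; rule 2 holds; rule 3 holds; rule 4 holds.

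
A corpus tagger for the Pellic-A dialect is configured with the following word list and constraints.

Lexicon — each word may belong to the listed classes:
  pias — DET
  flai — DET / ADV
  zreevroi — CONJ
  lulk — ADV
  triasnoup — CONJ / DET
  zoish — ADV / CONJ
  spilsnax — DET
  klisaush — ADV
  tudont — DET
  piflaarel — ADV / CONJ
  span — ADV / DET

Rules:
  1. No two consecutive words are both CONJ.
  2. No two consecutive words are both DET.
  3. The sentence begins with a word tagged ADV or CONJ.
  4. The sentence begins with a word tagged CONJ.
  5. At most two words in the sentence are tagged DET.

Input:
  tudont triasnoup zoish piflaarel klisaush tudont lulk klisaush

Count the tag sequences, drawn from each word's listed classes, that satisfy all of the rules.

Candidates per position — 1:tudont {DET}; 2:triasnoup {CONJ,DET}; 3:zoish {ADV,CONJ}; 4:piflaarel {ADV,CONJ}; 5:klisaush {ADV}; 6:tudont {DET}; 7:lulk {ADV}; 8:klisaush {ADV}.
There are 8 candidate sequences in total.
Rule 3 cannot be satisfied by any choice of tags from the lexicon.
So there is no consistent tagging.
Count = 0.

0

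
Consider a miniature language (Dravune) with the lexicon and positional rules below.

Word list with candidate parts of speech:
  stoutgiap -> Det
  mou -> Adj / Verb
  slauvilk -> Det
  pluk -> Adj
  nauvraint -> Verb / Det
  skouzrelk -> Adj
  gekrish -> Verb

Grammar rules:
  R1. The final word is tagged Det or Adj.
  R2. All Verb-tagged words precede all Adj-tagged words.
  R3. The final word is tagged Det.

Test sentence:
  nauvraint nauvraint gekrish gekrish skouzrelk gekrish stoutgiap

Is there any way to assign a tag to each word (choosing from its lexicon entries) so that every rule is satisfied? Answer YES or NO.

Candidates per position — 1:nauvraint {Verb,Det}; 2:nauvraint {Verb,Det}; 3:gekrish {Verb}; 4:gekrish {Verb}; 5:skouzrelk {Adj}; 6:gekrish {Verb}; 7:stoutgiap {Det}.
Rule 2 cannot be satisfied by any choice of tags from the lexicon.
So there is no consistent tagging.

NO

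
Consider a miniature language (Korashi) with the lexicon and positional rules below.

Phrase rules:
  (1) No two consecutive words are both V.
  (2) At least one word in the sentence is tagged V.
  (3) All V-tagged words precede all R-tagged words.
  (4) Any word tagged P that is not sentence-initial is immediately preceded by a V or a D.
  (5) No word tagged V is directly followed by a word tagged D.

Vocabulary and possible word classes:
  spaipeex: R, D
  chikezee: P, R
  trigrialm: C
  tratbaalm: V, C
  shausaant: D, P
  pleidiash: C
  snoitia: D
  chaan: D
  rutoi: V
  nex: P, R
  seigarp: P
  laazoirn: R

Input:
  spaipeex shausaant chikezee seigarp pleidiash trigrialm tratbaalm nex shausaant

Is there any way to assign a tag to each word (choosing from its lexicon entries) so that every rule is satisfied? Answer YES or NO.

Candidates per position — 1:spaipeex {R,D}; 2:shausaant {D,P}; 3:chikezee {P,R}; 4:seigarp {P}; 5:pleidiash {C}; 6:trigrialm {C}; 7:tratbaalm {V,C}; 8:nex {P,R}; 9:shausaant {D,P}.
Rule 4 cannot be satisfied by any choice of tags from the lexicon.
So there is no consistent tagging.

NO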